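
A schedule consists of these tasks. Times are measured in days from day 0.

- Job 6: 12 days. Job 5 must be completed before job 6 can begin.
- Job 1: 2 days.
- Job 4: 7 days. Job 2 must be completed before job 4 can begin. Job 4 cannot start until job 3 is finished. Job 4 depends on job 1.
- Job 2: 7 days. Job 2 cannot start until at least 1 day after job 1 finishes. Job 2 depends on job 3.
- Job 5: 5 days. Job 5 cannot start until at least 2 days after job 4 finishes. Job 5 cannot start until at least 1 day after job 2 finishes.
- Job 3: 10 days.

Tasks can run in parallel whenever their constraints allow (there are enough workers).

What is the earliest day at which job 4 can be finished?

24

Nothing blocks job 3, so it runs from day 0 to day 10.
Job 1 has no prerequisites, so it starts at day 0 and finishes at day 2.
Job 2 needs all of job 1 (finishes day 2, plus 1-day gap → day 3); job 3 (finishes day 10). That puts its earliest start at day 10; it finishes at 10 + 7 = day 17.
Job 4 needs all of job 2 (finishes day 17); job 3 (finishes day 10); job 1 (finishes day 2). That puts its earliest start at day 17; it finishes at 17 + 7 = day 24.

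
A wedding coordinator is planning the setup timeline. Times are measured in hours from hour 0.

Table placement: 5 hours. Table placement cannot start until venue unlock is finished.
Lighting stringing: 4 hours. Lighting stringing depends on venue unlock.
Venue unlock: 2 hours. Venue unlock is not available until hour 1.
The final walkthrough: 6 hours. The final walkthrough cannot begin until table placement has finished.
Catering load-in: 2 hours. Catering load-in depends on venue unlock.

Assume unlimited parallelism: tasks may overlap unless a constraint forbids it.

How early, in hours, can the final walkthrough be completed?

Venue unlock waits on its own release at hour 1, so it starts at hour 1 and finishes at 1 + 2 = hour 3.
After venue unlock (finishes hour 3), table placement can start at hour 3 and finishes at hour 8.
After table placement (finishes hour 8), the final walkthrough can start at hour 8 and finishes at hour 14.

14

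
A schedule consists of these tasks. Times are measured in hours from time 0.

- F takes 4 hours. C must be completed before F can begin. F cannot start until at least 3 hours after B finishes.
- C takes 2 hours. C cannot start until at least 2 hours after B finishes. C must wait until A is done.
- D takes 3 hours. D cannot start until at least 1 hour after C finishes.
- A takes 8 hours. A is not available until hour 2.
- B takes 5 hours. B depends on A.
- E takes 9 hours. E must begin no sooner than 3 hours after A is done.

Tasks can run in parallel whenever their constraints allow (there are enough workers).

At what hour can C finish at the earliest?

A waits on its own release at hour 2, so it starts at hour 2 and finishes at 2 + 8 = hour 10.
B waits on A (finishes hour 10), so it starts at hour 10 and finishes at 10 + 5 = hour 15.
For C: B (finishes hour 15, plus 2-hour gap → hour 17); A (finishes hour 10). Taking the maximum gives a start of hour 17, and it finishes at 17 + 2 = hour 19.

19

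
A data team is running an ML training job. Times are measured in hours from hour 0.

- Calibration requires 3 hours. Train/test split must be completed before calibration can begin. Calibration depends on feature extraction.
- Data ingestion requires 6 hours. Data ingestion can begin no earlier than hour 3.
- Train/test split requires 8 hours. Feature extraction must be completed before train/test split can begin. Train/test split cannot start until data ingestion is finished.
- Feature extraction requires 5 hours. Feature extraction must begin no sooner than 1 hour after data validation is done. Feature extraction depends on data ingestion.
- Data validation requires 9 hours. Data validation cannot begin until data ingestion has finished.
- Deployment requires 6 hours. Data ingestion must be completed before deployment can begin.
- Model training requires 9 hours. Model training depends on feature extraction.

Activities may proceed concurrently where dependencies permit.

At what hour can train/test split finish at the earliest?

32

After its own release at hour 3, data ingestion can start at hour 3 and finishes at hour 9.
Data validation cannot begin until data ingestion (finishes hour 9). It runs from hour 9 to 9 + 9 = hour 18.
Feature extraction needs all of data validation (finishes hour 18, plus 1-hour gap → hour 19); data ingestion (finishes hour 9). That puts its earliest start at hour 19; it finishes at 19 + 5 = hour 24.
Train/test split cannot start until feature extraction (finishes hour 24); data ingestion (finishes hour 9). The controlling bound is hour 24, so train/test split finishes at 24 + 8 = hour 32.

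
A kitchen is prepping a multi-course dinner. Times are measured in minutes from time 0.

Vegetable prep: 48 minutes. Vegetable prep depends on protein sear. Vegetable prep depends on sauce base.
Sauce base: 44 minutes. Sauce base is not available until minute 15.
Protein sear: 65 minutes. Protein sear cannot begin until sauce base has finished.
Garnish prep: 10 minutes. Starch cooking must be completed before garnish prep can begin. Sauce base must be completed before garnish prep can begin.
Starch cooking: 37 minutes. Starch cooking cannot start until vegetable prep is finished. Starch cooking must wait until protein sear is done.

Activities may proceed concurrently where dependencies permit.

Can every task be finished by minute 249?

Yes

After its own release at minute 15, sauce base can start at minute 15 and finishes at minute 59.
Protein sear cannot begin until sauce base (finishes minute 59). It runs from minute 59 to 59 + 65 = minute 124.
Vegetable prep needs all of protein sear (finishes minute 124); sauce base (finishes minute 59). That puts its earliest start at minute 124; it finishes at 124 + 48 = minute 172.
Starch cooking has to wait for vegetable prep (finishes minute 172); protein sear (finishes minute 124). The latest of these is minute 172, so starch cooking runs minute 172 to 172 + 37 = minute 209.
Garnish prep needs all of starch cooking (finishes minute 209); sauce base (finishes minute 59). That puts its earliest start at minute 209; it finishes at 209 + 10 = minute 219.
Every task is finished by minute 219, which is no later than the deadline of 249, so the schedule is feasible.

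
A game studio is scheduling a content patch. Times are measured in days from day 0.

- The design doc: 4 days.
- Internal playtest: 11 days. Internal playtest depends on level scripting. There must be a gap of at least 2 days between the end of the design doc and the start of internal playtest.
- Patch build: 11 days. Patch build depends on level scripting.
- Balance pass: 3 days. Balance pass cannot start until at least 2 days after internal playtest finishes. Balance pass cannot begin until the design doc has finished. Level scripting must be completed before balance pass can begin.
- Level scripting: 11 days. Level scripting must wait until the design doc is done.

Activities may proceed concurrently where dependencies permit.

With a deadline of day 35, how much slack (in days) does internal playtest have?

Nothing blocks the design doc, so it runs from day 0 to day 4.
After the design doc (finishes day 4), level scripting can start at day 4 and finishes at day 15.
Internal playtest has to wait for level scripting (finishes day 15); the design doc (finishes day 4, plus 2-day gap → day 6). The latest of these is day 15, so internal playtest runs day 15 to 15 + 11 = day 26.

Working backward from the deadline:
Balance pass has no dependents, so it just needs to finish by day 35. Starting by 35 − 3 = day 32 achieves that.
Internal playtest has to be done before balance pass (must start by day 32, minus 2-day gap → day 30). That means finishing by day 30, i.e. starting by 30 − 11 = day 19.
So internal playtest can start as early as day 15 and as late as day 19, giving 19 − 15 = 4 days of slack.

4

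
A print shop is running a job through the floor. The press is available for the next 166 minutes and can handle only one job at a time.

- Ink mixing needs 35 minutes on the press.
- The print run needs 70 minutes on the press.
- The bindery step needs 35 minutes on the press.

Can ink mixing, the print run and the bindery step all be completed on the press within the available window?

Yes

Running back to back, the jobs need 35 + 70 + 35 = 140 minutes on the press.
Since 140 ≤ 166, they fit within the window.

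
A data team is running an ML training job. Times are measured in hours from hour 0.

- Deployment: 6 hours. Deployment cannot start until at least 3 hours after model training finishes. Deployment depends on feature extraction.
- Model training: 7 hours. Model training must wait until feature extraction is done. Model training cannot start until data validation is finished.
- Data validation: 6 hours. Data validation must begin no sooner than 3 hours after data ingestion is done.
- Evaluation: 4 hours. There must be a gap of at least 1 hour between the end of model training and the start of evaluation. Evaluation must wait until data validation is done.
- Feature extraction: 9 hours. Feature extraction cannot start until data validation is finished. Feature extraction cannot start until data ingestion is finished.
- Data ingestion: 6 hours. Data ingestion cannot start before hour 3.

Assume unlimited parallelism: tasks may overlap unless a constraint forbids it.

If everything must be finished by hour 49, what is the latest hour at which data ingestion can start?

Evaluation has no dependents, so it just needs to finish by hour 49. Starting by 49 − 4 = hour 45 achieves that.
To finish by hour 49, deployment (duration 6) must start no later than hour 43.
Model training has several dependents: evaluation (must start by hour 45, minus 1-hour gap → hour 44); deployment (must start by hour 43, minus 3-hour gap → hour 40). The earliest of those limits is hour 40, so model training must start by 40 − 7 = hour 33.
Feature extraction must finish in time for model training (must start by hour 33); deployment (must start by hour 43). The tightest is hour 33, so feature extraction must start by 33 − 9 = hour 24.
For data validation: feature extraction (must start by hour 24); model training (must start by hour 33); evaluation (must start by hour 45). The most restrictive is hour 24; with a 6-hour duration, data validation must start by hour 18.
Data ingestion must finish in time for data validation (must start by hour 18, minus 3-hour gap → hour 15); feature extraction (must start by hour 24). The tightest is hour 15, so data ingestion must start by 15 − 6 = hour 9.

9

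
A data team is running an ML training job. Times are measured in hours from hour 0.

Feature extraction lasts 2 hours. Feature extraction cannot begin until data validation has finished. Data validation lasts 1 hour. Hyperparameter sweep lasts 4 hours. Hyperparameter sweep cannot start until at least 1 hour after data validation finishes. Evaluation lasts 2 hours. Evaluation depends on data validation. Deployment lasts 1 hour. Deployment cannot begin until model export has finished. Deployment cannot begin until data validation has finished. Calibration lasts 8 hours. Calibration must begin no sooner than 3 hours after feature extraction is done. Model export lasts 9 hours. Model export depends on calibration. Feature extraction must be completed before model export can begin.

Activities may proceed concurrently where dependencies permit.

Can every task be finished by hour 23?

No

Data validation can start immediately at hour 0; it finishes at hour 1.
Evaluation cannot begin until data validation (finishes hour 1). It runs from hour 1 to 1 + 2 = hour 3.
Hyperparameter sweep waits on data validation (finishes hour 1, plus 1-hour gap → hour 2), so it starts at hour 2 and finishes at 2 + 4 = hour 6.
After data validation (finishes hour 1), feature extraction can start at hour 1 and finishes at hour 3.
Calibration waits on feature extraction (finishes hour 3, plus 3-hour gap → hour 6), so it starts at hour 6 and finishes at 6 + 8 = hour 14.
Model export needs all of calibration (finishes hour 14); feature extraction (finishes hour 3). That puts its earliest start at hour 14; it finishes at 14 + 9 = hour 23.
Deployment cannot start until model export (finishes hour 23); data validation (finishes hour 1). The controlling bound is hour 23, so deployment finishes at 23 + 1 = hour 24.
The earliest everything can be done is hour 24, which is after the deadline of 23, so it is not possible.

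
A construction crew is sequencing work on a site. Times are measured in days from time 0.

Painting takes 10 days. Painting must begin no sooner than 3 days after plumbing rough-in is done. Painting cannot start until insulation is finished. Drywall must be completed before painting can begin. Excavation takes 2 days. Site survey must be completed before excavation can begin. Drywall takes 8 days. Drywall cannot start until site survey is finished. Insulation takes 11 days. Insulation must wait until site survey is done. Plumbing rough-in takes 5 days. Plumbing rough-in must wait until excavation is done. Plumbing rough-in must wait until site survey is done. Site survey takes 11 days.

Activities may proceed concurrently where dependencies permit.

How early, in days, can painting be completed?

32

Site survey has no prerequisites, so it starts at day 0 and finishes at day 11.
Drywall cannot begin until site survey (finishes day 11). It runs from day 11 to 11 + 8 = day 19.
Insulation waits on site survey (finishes day 11), so it starts at day 11 and finishes at 11 + 11 = day 22.
Excavation cannot begin until site survey (finishes day 11). It runs from day 11 to 11 + 2 = day 13.
For plumbing rough-in: excavation (finishes day 13); site survey (finishes day 11). Taking the maximum gives a start of day 13, and it finishes at 13 + 5 = day 18.
Painting cannot start until plumbing rough-in (finishes day 18, plus 3-day gap → day 21); insulation (finishes day 22); drywall (finishes day 19). The controlling bound is day 22, so painting finishes at 22 + 10 = day 32.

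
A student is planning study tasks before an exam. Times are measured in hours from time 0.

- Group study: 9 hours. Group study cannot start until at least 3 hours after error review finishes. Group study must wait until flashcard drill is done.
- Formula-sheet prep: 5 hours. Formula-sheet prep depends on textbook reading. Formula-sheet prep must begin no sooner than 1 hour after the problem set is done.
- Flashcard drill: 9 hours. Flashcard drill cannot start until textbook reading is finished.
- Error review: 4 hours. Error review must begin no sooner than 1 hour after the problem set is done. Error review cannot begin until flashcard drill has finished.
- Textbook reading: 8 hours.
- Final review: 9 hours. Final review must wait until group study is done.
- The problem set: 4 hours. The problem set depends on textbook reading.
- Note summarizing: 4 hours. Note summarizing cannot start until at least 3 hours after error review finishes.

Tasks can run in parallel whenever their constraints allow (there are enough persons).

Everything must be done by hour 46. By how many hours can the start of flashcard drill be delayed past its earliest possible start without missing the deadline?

4

Textbook reading can start immediately at hour 0; it finishes at hour 8.
Flashcard drill cannot begin until textbook reading (finishes hour 8). It runs from hour 8 to 8 + 9 = hour 17.

Working backward from the deadline:
Final review has no dependents, so it just needs to finish by hour 46. Starting by 46 − 9 = hour 37 achieves that.
Group study feeds into final review (must start by hour 37); so group study must finish by hour 37 and therefore start by hour 28.
Note summarizing has no dependents, so it just needs to finish by hour 46. Starting by 46 − 4 = hour 42 achieves that.
For error review: group study (must start by hour 28, minus 3-hour gap → hour 25); note summarizing (must start by hour 42, minus 3-hour gap → hour 39). The most restrictive is hour 25; with a 4-hour duration, error review must start by hour 21.
Flashcard drill feeds error review (must start by hour 21); group study (must start by hour 28). Taking the minimum, flashcard drill must finish by hour 21 and start by 21 − 9 = hour 12.
So flashcard drill can start as early as hour 8 and as late as hour 12, giving 12 − 8 = 4 hours of slack.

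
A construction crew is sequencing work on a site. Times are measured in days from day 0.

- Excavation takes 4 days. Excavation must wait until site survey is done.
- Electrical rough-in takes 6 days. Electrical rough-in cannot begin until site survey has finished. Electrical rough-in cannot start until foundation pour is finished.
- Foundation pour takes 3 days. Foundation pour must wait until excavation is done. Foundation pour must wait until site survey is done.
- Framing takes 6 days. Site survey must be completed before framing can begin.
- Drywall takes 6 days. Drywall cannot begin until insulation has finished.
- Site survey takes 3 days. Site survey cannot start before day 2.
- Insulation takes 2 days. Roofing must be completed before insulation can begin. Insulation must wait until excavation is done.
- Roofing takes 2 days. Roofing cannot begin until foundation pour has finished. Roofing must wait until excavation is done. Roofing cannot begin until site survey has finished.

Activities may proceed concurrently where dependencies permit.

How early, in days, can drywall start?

After its own release at day 2, site survey can start at day 2 and finishes at day 5.
Excavation cannot begin until site survey (finishes day 5). It runs from day 5 to 5 + 4 = day 9.
Foundation pour cannot start until excavation (finishes day 9); site survey (finishes day 5). The controlling bound is day 9, so foundation pour finishes at 9 + 3 = day 12.
Roofing cannot start until foundation pour (finishes day 12); excavation (finishes day 9); site survey (finishes day 5). The controlling bound is day 12, so roofing finishes at 12 + 2 = day 14.
Insulation needs all of roofing (finishes day 14); excavation (finishes day 9). That puts its earliest start at day 14; it finishes at 14 + 2 = day 16.
Drywall waits on insulation (finishes day 16), so the earliest it can start is day 16.

16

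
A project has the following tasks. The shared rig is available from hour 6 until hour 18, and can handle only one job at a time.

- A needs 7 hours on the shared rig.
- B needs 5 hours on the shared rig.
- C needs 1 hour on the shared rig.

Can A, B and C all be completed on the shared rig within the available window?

The shared rig window is 18 − 6 = 12 hours.
Running back to back, the jobs need 7 + 5 + 1 = 13 hours on the shared rig.
Since 13 > 12, they cannot all fit.

No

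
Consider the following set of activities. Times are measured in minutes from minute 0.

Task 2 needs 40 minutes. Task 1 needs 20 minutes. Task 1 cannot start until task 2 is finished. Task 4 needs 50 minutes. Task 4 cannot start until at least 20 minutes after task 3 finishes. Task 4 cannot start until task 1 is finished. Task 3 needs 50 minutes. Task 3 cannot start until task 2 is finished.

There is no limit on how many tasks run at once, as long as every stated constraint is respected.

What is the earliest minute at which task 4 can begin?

110

Task 2 has no prerequisites, so it starts at minute 0 and finishes at minute 40.
Task 3 waits on task 2 (finishes minute 40), so it starts at minute 40 and finishes at 40 + 50 = minute 90.
Task 1 cannot begin until task 2 (finishes minute 40). It runs from minute 40 to 40 + 20 = minute 60.
Task 4 waits on task 3 (finishes minute 90, plus 20-minute gap → minute 110); task 1 (finishes minute 60). The latest of these is minute 110, which is the earliest task 4 can start.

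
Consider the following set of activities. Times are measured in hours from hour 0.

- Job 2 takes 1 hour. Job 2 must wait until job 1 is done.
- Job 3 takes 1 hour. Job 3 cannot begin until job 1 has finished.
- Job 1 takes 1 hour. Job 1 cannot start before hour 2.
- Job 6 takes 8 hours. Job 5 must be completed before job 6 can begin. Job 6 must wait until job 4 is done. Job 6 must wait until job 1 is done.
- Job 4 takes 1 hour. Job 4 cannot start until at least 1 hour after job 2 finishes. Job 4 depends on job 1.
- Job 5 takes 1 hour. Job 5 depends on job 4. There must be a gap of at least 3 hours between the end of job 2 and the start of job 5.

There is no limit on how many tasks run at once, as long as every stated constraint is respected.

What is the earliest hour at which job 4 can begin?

5

Job 1 cannot begin until its own release at hour 2. It runs from hour 2 to 2 + 1 = hour 3.
Job 2 waits on job 1 (finishes hour 3), so it starts at hour 3 and finishes at 3 + 1 = hour 4.
Job 4 waits on job 2 (finishes hour 4, plus 1-hour gap → hour 5); job 1 (finishes hour 3). The latest of these is hour 5, which is the earliest job 4 can start.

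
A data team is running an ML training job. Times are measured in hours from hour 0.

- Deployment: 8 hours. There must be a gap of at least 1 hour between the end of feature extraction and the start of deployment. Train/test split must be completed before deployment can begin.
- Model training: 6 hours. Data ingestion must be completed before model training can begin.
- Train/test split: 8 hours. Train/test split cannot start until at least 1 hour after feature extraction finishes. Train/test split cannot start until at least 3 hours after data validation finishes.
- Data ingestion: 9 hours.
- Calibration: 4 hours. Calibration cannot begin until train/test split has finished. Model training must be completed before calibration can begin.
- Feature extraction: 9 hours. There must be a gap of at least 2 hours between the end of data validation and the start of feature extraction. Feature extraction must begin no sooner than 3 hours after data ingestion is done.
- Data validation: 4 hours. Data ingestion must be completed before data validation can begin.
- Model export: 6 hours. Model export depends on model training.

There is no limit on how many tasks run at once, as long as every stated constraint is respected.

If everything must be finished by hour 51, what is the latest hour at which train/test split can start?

35

Calibration must finish by hour 51; it takes 4 hours, so it must start by 51 − 4 = hour 47.
To finish by hour 51, deployment (duration 8) must start no later than hour 43.
Train/test split feeds calibration (must start by hour 47); deployment (must start by hour 43). Taking the minimum, train/test split must finish by hour 43 and start by 43 − 8 = hour 35.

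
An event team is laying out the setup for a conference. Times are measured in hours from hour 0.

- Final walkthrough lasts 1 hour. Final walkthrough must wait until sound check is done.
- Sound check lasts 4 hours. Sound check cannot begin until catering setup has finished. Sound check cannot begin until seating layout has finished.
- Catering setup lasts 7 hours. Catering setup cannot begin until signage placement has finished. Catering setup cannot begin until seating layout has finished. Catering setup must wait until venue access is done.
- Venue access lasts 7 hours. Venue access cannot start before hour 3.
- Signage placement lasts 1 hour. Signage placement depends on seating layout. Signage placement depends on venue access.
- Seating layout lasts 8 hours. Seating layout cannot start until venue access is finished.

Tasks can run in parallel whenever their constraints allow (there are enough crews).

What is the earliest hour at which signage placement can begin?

18

After its own release at hour 3, venue access can start at hour 3 and finishes at hour 10.
After venue access (finishes hour 10), seating layout can start at hour 10 and finishes at hour 18.
Signage placement waits on seating layout (finishes hour 18); venue access (finishes hour 10). The latest of these is hour 18, which is the earliest signage placement can start.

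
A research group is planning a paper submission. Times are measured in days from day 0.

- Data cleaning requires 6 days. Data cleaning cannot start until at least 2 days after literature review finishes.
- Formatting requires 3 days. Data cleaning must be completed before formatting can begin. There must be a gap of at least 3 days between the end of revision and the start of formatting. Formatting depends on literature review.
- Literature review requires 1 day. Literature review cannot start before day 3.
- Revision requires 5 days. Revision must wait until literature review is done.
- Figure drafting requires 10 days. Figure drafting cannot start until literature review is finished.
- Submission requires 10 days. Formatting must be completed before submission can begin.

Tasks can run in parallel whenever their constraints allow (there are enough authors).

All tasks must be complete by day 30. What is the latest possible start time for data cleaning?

Nothing follows submission; the deadline of day 30 is its only limit. It must start by 30 − 10 = day 20.
Formatting must finish before submission (must start by day 20). With a 3-day duration, formatting must start by 20 − 3 = day 17.
Data cleaning feeds into formatting (must start by day 17); so data cleaning must finish by day 17 and therefore start by day 11.

11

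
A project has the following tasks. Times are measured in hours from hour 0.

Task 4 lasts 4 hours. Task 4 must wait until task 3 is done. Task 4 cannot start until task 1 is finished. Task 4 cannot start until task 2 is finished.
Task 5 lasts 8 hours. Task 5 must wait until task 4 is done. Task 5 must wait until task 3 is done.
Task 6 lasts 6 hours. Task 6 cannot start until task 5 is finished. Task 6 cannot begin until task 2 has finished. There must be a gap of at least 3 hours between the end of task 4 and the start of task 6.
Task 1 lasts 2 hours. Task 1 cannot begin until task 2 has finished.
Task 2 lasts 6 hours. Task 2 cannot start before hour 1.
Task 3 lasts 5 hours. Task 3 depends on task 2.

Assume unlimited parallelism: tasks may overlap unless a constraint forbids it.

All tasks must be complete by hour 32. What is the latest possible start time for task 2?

3

To finish by hour 32, task 6 (duration 6) must start no later than hour 26.
Task 5 must finish before task 6 (must start by hour 26). With an 8-hour duration, task 5 must start by 26 − 8 = hour 18.
Task 4 must finish in time for task 5 (must start by hour 18); task 6 (must start by hour 26, minus 3-hour gap → hour 23). The tightest is hour 18, so task 4 must start by 18 − 4 = hour 14.
Since task 4 (must start by hour 14) depends on it, task 1 must finish by hour 14. Backing off its 2-hour duration gives a latest start of hour 12.
Task 3 feeds task 4 (must start by hour 14); task 5 (must start by hour 18). Taking the minimum, task 3 must finish by hour 14 and start by 14 − 5 = hour 9.
For task 2: task 1 (must start by hour 12); task 3 (must start by hour 9); task 4 (must start by hour 14); task 6 (must start by hour 26). The most restrictive is hour 9; with a 6-hour duration, task 2 must start by hour 3.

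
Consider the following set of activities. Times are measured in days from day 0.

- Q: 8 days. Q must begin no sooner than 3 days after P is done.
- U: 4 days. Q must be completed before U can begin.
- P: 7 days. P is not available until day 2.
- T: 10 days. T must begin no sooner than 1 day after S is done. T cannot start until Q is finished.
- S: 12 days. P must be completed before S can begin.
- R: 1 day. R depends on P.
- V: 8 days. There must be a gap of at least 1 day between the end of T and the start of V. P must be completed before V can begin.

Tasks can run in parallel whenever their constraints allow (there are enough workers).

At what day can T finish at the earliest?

P cannot begin until its own release at day 2. It runs from day 2 to 2 + 7 = day 9.
After P (finishes day 9), S can start at day 9 and finishes at day 21.
Q cannot begin until P (finishes day 9, plus 3-day gap → day 12). It runs from day 12 to 12 + 8 = day 20.
T has to wait for S (finishes day 21, plus 1-day gap → day 22); Q (finishes day 20). The latest of these is day 22, so T runs day 22 to 22 + 10 = day 32.

32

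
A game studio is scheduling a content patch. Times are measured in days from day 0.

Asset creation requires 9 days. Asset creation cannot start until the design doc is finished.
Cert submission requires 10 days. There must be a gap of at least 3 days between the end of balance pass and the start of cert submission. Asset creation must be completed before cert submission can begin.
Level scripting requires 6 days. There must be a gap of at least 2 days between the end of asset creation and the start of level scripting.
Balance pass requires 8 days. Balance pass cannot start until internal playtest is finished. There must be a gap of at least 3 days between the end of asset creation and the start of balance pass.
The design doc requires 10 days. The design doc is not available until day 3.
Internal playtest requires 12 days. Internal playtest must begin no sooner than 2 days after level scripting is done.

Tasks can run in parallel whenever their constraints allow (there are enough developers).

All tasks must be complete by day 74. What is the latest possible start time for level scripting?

33

To finish by day 74, cert submission (duration 10) must start no later than day 64.
Balance pass feeds into cert submission (must start by day 64, minus 3-day gap → day 61); so balance pass must finish by day 61 and therefore start by day 53.
Internal playtest has to be done before balance pass (must start by day 53). That means finishing by day 53, i.e. starting by 53 − 12 = day 41.
Since internal playtest (must start by day 41, minus 2-day gap → day 39) depends on it, level scripting must finish by day 39. Backing off its 6-day duration gives a latest start of day 33.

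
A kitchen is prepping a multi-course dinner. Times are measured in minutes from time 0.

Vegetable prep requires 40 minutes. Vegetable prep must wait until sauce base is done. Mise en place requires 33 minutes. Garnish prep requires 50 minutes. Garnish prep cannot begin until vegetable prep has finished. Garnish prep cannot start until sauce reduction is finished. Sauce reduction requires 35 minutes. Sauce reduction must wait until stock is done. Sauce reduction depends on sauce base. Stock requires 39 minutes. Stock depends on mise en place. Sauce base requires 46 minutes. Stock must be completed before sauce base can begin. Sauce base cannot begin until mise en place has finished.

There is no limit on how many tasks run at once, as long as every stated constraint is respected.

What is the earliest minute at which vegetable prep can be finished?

158

Mise en place can start immediately at minute 0; it finishes at minute 33.
Stock waits on mise en place (finishes minute 33), so it starts at minute 33 and finishes at 33 + 39 = minute 72.
Sauce base cannot start until stock (finishes minute 72); mise en place (finishes minute 33). The controlling bound is minute 72, so sauce base finishes at 72 + 46 = minute 118.
After sauce base (finishes minute 118), vegetable prep can start at minute 118 and finishes at minute 158.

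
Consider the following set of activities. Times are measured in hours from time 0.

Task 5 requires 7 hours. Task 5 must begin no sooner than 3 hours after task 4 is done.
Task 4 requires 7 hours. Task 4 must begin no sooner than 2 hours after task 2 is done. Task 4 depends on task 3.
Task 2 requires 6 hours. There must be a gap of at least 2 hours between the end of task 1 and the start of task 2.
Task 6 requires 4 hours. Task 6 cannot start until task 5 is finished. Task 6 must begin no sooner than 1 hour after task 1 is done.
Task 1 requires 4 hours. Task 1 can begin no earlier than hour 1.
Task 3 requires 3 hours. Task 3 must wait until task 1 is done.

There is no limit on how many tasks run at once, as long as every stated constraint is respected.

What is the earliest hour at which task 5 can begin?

Task 1 cannot begin until its own release at hour 1. It runs from hour 1 to 1 + 4 = hour 5.
Task 3 waits on task 1 (finishes hour 5), so it starts at hour 5 and finishes at 5 + 3 = hour 8.
After task 1 (finishes hour 5, plus 2-hour gap → hour 7), task 2 can start at hour 7 and finishes at hour 13.
For task 4: task 2 (finishes hour 13, plus 2-hour gap → hour 15); task 3 (finishes hour 8). Taking the maximum gives a start of hour 15, and it finishes at 15 + 7 = hour 22.
Task 5 waits on task 4 (finishes hour 22, plus 3-hour gap → hour 25), so the earliest it can start is hour 25.

25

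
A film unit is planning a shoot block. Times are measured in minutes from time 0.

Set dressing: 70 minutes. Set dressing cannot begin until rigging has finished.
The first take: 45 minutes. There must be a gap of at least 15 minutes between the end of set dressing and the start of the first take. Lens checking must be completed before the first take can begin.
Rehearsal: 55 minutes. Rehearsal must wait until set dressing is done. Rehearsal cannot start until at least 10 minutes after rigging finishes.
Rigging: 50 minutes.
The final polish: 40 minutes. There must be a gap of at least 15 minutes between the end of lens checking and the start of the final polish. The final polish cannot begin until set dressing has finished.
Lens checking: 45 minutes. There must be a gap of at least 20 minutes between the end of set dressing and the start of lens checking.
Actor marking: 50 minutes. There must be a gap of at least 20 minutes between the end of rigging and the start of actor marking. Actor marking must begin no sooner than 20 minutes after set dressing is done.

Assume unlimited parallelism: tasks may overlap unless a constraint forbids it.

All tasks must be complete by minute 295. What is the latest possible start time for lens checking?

The final polish has no dependents, so it just needs to finish by minute 295. Starting by 295 − 40 = minute 255 achieves that.
To finish by minute 295, the first take (duration 45) must start no later than minute 250.
For lens checking: the final polish (must start by minute 255, minus 15-minute gap → minute 240); the first take (must start by minute 250). The most restrictive is minute 240; with a 45-minute duration, lens checking must start by minute 195.

195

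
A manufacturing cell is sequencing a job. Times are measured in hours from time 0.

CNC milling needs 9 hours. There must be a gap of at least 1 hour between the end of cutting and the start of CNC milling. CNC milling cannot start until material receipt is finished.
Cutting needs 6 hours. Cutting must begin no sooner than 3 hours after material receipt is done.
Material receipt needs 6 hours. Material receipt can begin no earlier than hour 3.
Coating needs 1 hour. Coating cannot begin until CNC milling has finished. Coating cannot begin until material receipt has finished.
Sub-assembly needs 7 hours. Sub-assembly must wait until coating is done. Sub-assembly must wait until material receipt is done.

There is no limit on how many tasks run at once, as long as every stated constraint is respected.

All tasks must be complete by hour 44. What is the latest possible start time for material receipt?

11

Sub-assembly has no dependents, so it just needs to finish by hour 44. Starting by 44 − 7 = hour 37 achieves that.
Since sub-assembly (must start by hour 37) depends on it, coating must finish by hour 37. Backing off its 1-hour duration gives a latest start of hour 36.
CNC milling must finish before coating (must start by hour 36). With a 9-hour duration, CNC milling must start by 36 − 9 = hour 27.
Since CNC milling (must start by hour 27, minus 1-hour gap → hour 26) depends on it, cutting must finish by hour 26. Backing off its 6-hour duration gives a latest start of hour 20.
Material receipt has several dependents: cutting (must start by hour 20, minus 3-hour gap → hour 17); CNC milling (must start by hour 27); coating (must start by hour 36); sub-assembly (must start by hour 37). The earliest of those limits is hour 17, so material receipt must start by 17 − 6 = hour 11.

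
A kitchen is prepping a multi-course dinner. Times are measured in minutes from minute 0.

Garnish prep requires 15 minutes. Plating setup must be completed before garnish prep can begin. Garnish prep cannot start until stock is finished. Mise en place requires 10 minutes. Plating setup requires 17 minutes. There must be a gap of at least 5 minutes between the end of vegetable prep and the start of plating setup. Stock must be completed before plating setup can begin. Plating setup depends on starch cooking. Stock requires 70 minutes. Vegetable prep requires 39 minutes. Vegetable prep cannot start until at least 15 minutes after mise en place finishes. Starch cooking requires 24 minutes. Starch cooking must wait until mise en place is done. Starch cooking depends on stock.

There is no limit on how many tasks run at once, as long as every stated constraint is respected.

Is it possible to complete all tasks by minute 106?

No

Stock can start immediately at minute 0; it finishes at minute 70.
Nothing blocks mise en place, so it runs from minute 0 to minute 10.
Starch cooking needs all of mise en place (finishes minute 10); stock (finishes minute 70). That puts its earliest start at minute 70; it finishes at 70 + 24 = minute 94.
After mise en place (finishes minute 10, plus 15-minute gap → minute 25), vegetable prep can start at minute 25 and finishes at minute 64.
Plating setup cannot start until vegetable prep (finishes minute 64, plus 5-minute gap → minute 69); stock (finishes minute 70); starch cooking (finishes minute 94). The controlling bound is minute 94, so plating setup finishes at 94 + 17 = minute 111.
Garnish prep needs all of plating setup (finishes minute 111); stock (finishes minute 70). That puts its earliest start at minute 111; it finishes at 111 + 15 = minute 126.
The earliest everything can be done is minute 126, which is after the deadline of 106, so it is not possible.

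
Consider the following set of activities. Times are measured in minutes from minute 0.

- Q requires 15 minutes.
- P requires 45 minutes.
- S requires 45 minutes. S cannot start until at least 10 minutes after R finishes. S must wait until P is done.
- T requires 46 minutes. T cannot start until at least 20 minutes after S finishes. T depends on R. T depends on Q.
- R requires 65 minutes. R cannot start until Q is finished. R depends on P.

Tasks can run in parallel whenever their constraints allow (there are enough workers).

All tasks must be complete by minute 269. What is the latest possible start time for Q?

68

T must finish by minute 269; it takes 46 minutes, so it must start by 269 − 46 = minute 223.
S feeds into T (must start by minute 223, minus 20-minute gap → minute 203); so S must finish by minute 203 and therefore start by minute 158.
For R: S (must start by minute 158, minus 10-minute gap → minute 148); T (must start by minute 223). The most restrictive is minute 148; with a 65-minute duration, R must start by minute 83.
For Q: R (must start by minute 83); T (must start by minute 223). The most restrictive is minute 83; with a 15-minute duration, Q must start by minute 68.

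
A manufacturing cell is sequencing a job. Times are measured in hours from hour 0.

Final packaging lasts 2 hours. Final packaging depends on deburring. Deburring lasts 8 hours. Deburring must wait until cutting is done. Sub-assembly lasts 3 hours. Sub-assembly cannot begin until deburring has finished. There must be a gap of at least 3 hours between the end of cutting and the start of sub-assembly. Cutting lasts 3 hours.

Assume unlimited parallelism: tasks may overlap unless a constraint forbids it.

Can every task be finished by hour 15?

Yes

Cutting has no prerequisites, so it starts at hour 0 and finishes at hour 3.
Deburring waits on cutting (finishes hour 3), so it starts at hour 3 and finishes at 3 + 8 = hour 11.
After deburring (finishes hour 11), final packaging can start at hour 11 and finishes at hour 13.
Sub-assembly has to wait for deburring (finishes hour 11); cutting (finishes hour 3, plus 3-hour gap → hour 6). The latest of these is hour 11, so sub-assembly runs hour 11 to 11 + 3 = hour 14.
Every task is finished by hour 14, which is no later than the deadline of 15, so the schedule is feasible.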